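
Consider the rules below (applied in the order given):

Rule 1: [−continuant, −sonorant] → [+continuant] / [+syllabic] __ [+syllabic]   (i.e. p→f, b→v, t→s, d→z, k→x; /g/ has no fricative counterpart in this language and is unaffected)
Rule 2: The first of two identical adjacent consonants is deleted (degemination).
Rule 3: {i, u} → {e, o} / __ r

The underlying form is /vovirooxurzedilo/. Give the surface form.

Rule 1 (intervocalic spirantization): /d/ is a stop between vowels /e/ and /i/, so it spirantizes to the fricative [z]. /vovirooxurzedilo/ → vovirooxurzezilo.
Rule 2 (degemination): no segment meets the environment; /vovirooxurzezilo/ is unchanged.
Rule 3 (pre-rhotic lowering): /i/ is a high vowel immediately before /r/, so it lowers to [e]. /u/ is a high vowel immediately before /r/, so it lowers to [o]. /vovirooxurzezilo/ → voverooxorzezilo.

voverooxorzezilo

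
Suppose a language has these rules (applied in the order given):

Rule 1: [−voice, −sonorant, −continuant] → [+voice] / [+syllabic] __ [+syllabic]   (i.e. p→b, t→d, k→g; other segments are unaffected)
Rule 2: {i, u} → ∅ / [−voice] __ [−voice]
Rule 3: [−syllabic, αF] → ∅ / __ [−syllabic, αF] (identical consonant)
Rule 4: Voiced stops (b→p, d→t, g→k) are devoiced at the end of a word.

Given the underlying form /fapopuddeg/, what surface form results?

fabobudek

Rule 1 (intervocalic voicing): /p/ is a voiceless stop between vowels /a/ and /o/, so it voices to [b]. /p/ is a voiceless stop between vowels /o/ and /u/, so it voices to [b]. /fapopuddeg/ → fabobuddeg.
Rule 2 (high vowel syncope): no segment meets the environment; /fabobuddeg/ is unchanged.
Rule 3 (degemination): /dd/ is a geminate; the first /d/ deletes. /fabobuddeg/ → fabobudeg.
Rule 4 (final devoicing): /g/ is a voiced stop in word-final position, so it devoices to [k]. /fabobudeg/ → fabobudek.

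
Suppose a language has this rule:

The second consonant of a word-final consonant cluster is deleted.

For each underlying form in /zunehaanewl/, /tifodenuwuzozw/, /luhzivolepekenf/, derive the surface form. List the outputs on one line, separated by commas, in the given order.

/zunehaanewl/: /l/ is the second consonant of a word-final cluster /wl/, so it deletes. → [zunehaanew].
/tifodenuwuzozw/: /w/ is the second consonant of a word-final cluster /zw/, so it deletes. → [tifodenuwuzoz].
/luhzivolepekenf/: /f/ is the second consonant of a word-final cluster /nf/, so it deletes. → [luhzivolepeken].

zunehaanew, tifodenuwuzoz, luhzivolepeken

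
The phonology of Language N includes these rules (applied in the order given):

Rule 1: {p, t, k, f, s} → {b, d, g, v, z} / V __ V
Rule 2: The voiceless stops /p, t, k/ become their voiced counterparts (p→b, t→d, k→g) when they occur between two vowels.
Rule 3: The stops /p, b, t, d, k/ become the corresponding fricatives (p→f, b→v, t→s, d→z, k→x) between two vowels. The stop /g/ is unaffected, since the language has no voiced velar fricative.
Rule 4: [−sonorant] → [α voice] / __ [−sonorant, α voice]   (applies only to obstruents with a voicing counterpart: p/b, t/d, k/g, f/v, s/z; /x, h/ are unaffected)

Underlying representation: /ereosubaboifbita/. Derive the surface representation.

ereozuvavoivbiza

Rule 1 (intervocalic voicing): /s/ is a voiceless obstruent between vowels /o/ and /u/, so it voices to [z]. /t/ is a voiceless obstruent between vowels /i/ and /a/, so it voices to [d]. /ereosubaboifbita/ → ereozubaboifbida.
Rule 2 (intervocalic voicing): no segment meets the environment; /ereozubaboifbida/ is unchanged.
Rule 3 (intervocalic spirantization): /b/ is a stop between vowels /u/ and /a/, so it spirantizes to the fricative [v]. /b/ is a stop between vowels /a/ and /o/, so it spirantizes to the fricative [v]. /d/ is a stop between vowels /i/ and /a/, so it spirantizes to the fricative [z]. /ereozubaboifbida/ → ereozuvavoifbiza.
Rule 4 (regressive voicing assimilation): /f/ precedes the voiced obstruent /b/, so it voices to [v] by assimilation. /ereozuvavoifbiza/ → ereozuvavoivbiza.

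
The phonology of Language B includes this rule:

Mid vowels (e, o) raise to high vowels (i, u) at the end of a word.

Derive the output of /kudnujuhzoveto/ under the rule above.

Scanning /kudnujuhzoveto/: /o/ at position 10 is not in the conditioning environment; /e/ at position 12 is not in the conditioning environment; /o/ is a mid vowel in word-final position, so it raises to [u].
Result: [kudnujuhzovetu].

kudnujuhzovetu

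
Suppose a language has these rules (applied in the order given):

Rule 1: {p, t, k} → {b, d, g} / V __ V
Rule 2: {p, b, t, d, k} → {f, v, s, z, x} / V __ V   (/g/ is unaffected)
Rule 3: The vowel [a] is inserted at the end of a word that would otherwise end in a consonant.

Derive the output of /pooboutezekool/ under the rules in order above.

poovouzezegoola

Rule 1 (intervocalic voicing): /t/ is a voiceless stop between vowels /u/ and /e/, so it voices to [d]. /k/ is a voiceless stop between vowels /e/ and /o/, so it voices to [g]. /pooboutezekool/ → pooboudezegool.
Rule 2 (intervocalic spirantization): /b/ is a stop between vowels /o/ and /o/, so it spirantizes to the fricative [v]. /d/ is a stop between vowels /u/ and /e/, so it spirantizes to the fricative [z]. /pooboudezegool/ → poovouzezegool.
Rule 3 (final a-epenthesis): the form ends in the consonant /l/, so [a] is inserted word-finally. /poovouzezegool/ → poovouzezegoola.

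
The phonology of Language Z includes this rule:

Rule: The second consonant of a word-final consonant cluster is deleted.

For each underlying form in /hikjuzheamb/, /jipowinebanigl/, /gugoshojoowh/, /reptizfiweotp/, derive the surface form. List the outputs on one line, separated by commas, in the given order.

/hikjuzheamb/: /b/ is the second consonant of a word-final cluster /mb/, so it deletes. → [hikjuzheam].
/jipowinebanigl/: /l/ is the second consonant of a word-final cluster /gl/, so it deletes. → [jipowinebanig].
/gugoshojoowh/: /h/ is the second consonant of a word-final cluster /wh/, so it deletes. → [gugoshojoow].
/reptizfiweotp/: /p/ is the second consonant of a word-final cluster /tp/, so it deletes. → [reptizfiweot].

hikjuzheam, jipowinebanig, gugoshojoow, reptizfiweot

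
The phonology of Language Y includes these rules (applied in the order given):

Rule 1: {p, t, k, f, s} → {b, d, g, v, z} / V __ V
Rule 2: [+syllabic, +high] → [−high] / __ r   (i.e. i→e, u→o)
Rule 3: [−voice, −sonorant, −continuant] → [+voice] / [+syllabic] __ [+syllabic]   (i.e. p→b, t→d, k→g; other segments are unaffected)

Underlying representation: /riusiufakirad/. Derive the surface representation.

Rule 1 (intervocalic voicing): /s/ is a voiceless obstruent between vowels /u/ and /i/, so it voices to [z]. /f/ is a voiceless obstruent between vowels /u/ and /a/, so it voices to [v]. /k/ is a voiceless obstruent between vowels /a/ and /i/, so it voices to [g]. /riusiufakirad/ → riuziuvagirad.
Rule 2 (pre-rhotic lowering): /i/ is a high vowel immediately before /r/, so it lowers to [e]. /riuziuvagirad/ → riuziuvagerad.
Rule 3 (intervocalic voicing): no segment meets the environment; /riuziuvagerad/ is unchanged.

riuziuvagerad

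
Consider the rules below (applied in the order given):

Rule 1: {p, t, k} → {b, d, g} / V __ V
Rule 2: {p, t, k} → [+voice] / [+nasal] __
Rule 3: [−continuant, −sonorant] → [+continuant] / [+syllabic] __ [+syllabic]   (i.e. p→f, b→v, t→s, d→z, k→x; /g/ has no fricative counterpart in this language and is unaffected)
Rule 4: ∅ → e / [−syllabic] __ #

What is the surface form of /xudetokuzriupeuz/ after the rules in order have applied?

xuzezoguzriuveuze

Rule 1 (intervocalic voicing): /t/ is a voiceless stop between vowels /e/ and /o/, so it voices to [d]. /k/ is a voiceless stop between vowels /o/ and /u/, so it voices to [g]. /p/ is a voiceless stop between vowels /u/ and /e/, so it voices to [b]. /xudetokuzriupeuz/ → xudedoguzriubeuz.
Rule 2 (post-nasal voicing): no segment meets the environment; /xudedoguzriubeuz/ is unchanged.
Rule 3 (intervocalic spirantization): /d/ is a stop between vowels /u/ and /e/, so it spirantizes to the fricative [z]. /d/ is a stop between vowels /e/ and /o/, so it spirantizes to the fricative [z]. /b/ is a stop between vowels /u/ and /e/, so it spirantizes to the fricative [v]. /xudedoguzriubeuz/ → xuzezoguzriuveuz.
Rule 4 (final e-epenthesis): the form ends in the consonant /z/, so [e] is inserted word-finally. /xuzezoguzriuveuz/ → xuzezoguzriuveuze.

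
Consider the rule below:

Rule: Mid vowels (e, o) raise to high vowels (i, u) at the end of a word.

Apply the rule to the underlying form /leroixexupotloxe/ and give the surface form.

/e/ is a mid vowel in word-final position, so it raises to [i].
The other instances of /e/, /o/ do not occur in the required environment and remain unchanged.
Surface form: [leroixexupotloxi].

leroixexupotloxi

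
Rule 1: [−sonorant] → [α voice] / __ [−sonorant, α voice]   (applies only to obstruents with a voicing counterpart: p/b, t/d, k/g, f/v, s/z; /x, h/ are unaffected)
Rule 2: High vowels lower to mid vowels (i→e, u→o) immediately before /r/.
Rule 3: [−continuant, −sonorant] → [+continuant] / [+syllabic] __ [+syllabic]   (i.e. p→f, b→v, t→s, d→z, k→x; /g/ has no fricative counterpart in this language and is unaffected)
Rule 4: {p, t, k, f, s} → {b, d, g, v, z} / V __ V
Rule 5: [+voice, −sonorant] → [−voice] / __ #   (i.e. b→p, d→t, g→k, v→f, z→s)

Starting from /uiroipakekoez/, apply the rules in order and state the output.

Rule 1 (regressive voicing assimilation): no segment meets the environment; /uiroipakekoez/ is unchanged.
Rule 2 (pre-rhotic lowering): /i/ is a high vowel immediately before /r/, so it lowers to [e]. /uiroipakekoez/ → ueroipakekoez.
Rule 3 (intervocalic spirantization): /p/ is a stop between vowels /i/ and /a/, so it spirantizes to the fricative [f]. /k/ is a stop between vowels /a/ and /e/, so it spirantizes to the fricative [x]. /k/ is a stop between vowels /e/ and /o/, so it spirantizes to the fricative [x]. /ueroipakekoez/ → ueroifaxexoez.
Rule 4 (intervocalic voicing): /f/ is a voiceless obstruent between vowels /i/ and /a/, so it voices to [v]. /ueroifaxexoez/ → ueroivaxexoez.
Rule 5 (final devoicing): /z/ is a voiced obstruent in word-final position, so it devoices to [s]. /ueroivaxexoez/ → ueroivaxexoes.

ueroivaxexoes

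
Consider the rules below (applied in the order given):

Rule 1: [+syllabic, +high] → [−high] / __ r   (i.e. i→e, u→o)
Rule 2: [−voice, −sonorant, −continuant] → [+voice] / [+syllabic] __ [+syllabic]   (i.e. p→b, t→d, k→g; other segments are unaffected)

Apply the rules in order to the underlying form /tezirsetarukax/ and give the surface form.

Rule 1 (pre-rhotic lowering): /i/ is a high vowel immediately before /r/, so it lowers to [e]. /tezirsetarukax/ → tezersetarukax.
Rule 2 (intervocalic voicing): /t/ is a voiceless stop between vowels /e/ and /a/, so it voices to [d]. /k/ is a voiceless stop between vowels /u/ and /a/, so it voices to [g]. /tezersetarukax/ → tezersedarugax.

tezersedarugax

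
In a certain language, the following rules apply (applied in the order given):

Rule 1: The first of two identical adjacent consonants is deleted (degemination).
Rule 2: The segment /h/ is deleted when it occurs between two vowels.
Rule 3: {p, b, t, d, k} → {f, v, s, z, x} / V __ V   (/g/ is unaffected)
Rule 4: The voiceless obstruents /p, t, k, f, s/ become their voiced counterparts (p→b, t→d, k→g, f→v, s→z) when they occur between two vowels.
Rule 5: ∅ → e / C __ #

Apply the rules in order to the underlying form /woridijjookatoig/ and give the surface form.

worizijooxazoige

Rule 1 (degemination): /jj/ is a geminate; the first /j/ deletes. /woridijjookatoig/ → woridijookatoig.
Rule 2 (intervocalic h-deletion): no segment meets the environment; /woridijookatoig/ is unchanged.
Rule 3 (intervocalic spirantization): /d/ is a stop between vowels /i/ and /i/, so it spirantizes to the fricative [z]. /k/ is a stop between vowels /o/ and /a/, so it spirantizes to the fricative [x]. /t/ is a stop between vowels /a/ and /o/, so it spirantizes to the fricative [s]. /woridijookatoig/ → worizijooxasoig.
Rule 4 (intervocalic voicing): /s/ is a voiceless obstruent between vowels /a/ and /o/, so it voices to [z]. /worizijooxasoig/ → worizijooxazoig.
Rule 5 (final e-epenthesis): the form ends in the consonant /g/, so [e] is inserted word-finally. /worizijooxazoig/ → worizijooxazoige.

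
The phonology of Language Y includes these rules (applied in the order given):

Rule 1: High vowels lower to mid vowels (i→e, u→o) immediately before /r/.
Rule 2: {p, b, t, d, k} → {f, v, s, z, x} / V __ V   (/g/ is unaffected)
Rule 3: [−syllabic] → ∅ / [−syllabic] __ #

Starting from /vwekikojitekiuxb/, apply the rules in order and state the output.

Rule 1 (pre-rhotic lowering): no segment meets the environment; /vwekikojitekiuxb/ is unchanged.
Rule 2 (intervocalic spirantization): /k/ is a stop between vowels /e/ and /i/, so it spirantizes to the fricative [x]. /k/ is a stop between vowels /i/ and /o/, so it spirantizes to the fricative [x]. /t/ is a stop between vowels /i/ and /e/, so it spirantizes to the fricative [s]. /k/ is a stop between vowels /e/ and /i/, so it spirantizes to the fricative [x]. /vwekikojitekiuxb/ → vwexixojisexiuxb.
Rule 3 (final cluster simplification): /b/ is the second consonant of a word-final cluster /xb/, so it deletes. /vwexixojisexiuxb/ → vwexixojisexiux.

vwexixojisexiux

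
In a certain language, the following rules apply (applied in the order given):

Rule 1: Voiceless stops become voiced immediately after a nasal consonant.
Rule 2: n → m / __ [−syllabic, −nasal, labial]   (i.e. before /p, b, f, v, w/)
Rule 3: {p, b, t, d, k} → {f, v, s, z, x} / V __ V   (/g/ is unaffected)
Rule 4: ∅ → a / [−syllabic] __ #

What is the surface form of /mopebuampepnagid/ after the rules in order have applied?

mofevuambepnagida

Rule 1 (post-nasal voicing): /p/ is a voiceless stop immediately after the nasal /m/, so it voices to [b]. /mopebuampepnagid/ → mopebuambepnagid.
Rule 2 (nasal place assimilation): no segment meets the environment; /mopebuambepnagid/ is unchanged.
Rule 3 (intervocalic spirantization): /p/ is a stop between vowels /o/ and /e/, so it spirantizes to the fricative [f]. /b/ is a stop between vowels /e/ and /u/, so it spirantizes to the fricative [v]. /mopebuambepnagid/ → mofevuambepnagid.
Rule 4 (final a-epenthesis): the form ends in the consonant /d/, so [a] is inserted word-finally. /mofevuambepnagid/ → mofevuambepnagida.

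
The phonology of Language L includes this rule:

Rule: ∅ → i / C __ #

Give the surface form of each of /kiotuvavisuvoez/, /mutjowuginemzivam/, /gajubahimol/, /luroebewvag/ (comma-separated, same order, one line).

kiotuvavisuvoezi, mutjowuginemzivami, gajubahimoli, luroebewvagi

/kiotuvavisuvoez/: the form ends in the consonant /z/, so [i] is inserted word-finally. → [kiotuvavisuvoezi].
/mutjowuginemzivam/: the form ends in the consonant /m/, so [i] is inserted word-finally. → [mutjowuginemzivami].
/gajubahimol/: the form ends in the consonant /l/, so [i] is inserted word-finally. → [gajubahimoli].
/luroebewvag/: the form ends in the consonant /g/, so [i] is inserted word-finally. → [luroebewvagi].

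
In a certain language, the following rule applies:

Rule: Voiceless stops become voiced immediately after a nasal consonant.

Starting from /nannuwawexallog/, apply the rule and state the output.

nannuwawexallog

No segment of /nannuwawexallog/ meets the structural description of the rule, so the form surfaces unchanged.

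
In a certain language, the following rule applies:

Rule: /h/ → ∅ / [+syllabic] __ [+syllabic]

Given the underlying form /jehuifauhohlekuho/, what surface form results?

/h/ occurs between vowels /e/ and /u/, so it deletes.
/h/ occurs between vowels /u/ and /o/, so it deletes.
/h/ occurs between vowels /u/ and /o/, so it deletes.
The other instance of /h/ does not occur in the required environment and remains unchanged.
Surface form: [jeuifauohlekuo].

jeuifauohlekuo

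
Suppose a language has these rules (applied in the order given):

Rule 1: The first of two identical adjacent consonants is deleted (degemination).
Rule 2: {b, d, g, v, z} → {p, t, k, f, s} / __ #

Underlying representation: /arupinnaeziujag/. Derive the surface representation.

Rule 1 (degemination): /nn/ is a geminate; the first /n/ deletes. /arupinnaeziujag/ → arupinaeziujag.
Rule 2 (final devoicing): /g/ is a voiced obstruent in word-final position, so it devoices to [k]. /arupinaeziujag/ → arupinaeziujak.

arupinaeziujak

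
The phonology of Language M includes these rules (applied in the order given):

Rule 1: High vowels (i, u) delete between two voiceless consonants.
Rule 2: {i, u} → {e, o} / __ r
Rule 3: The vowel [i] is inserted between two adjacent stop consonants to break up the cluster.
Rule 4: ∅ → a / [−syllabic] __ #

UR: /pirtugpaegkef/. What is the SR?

pertugipaegikefa

Rule 1 (high vowel syncope): no segment meets the environment; /pirtugpaegkef/ is unchanged.
Rule 2 (pre-rhotic lowering): /i/ is a high vowel immediately before /r/, so it lowers to [e]. /pirtugpaegkef/ → pertugpaegkef.
Rule 3 (stop-cluster i-epenthesis): /g/ and /p/ form a stop–stop cluster, so [i] is inserted between them. /g/ and /k/ form a stop–stop cluster, so [i] is inserted between them. /pertugpaegkef/ → pertugipaegikef.
Rule 4 (final a-epenthesis): the form ends in the consonant /f/, so [a] is inserted word-finally. /pertugipaegikef/ → pertugipaegikefa.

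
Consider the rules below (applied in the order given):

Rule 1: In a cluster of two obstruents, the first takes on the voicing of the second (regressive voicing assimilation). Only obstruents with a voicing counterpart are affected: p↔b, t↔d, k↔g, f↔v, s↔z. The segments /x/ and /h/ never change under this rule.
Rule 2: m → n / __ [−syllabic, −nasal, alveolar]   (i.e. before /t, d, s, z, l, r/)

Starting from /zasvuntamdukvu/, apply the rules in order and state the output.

zazvuntandugvu

Rule 1 (regressive voicing assimilation): /s/ precedes the voiced obstruent /v/, so it voices to [z] by assimilation. /k/ precedes the voiced obstruent /v/, so it voices to [g] by assimilation. /zasvuntamdukvu/ → zazvuntamdugvu.
Rule 2 (nasal place assimilation): /m/ precedes the alveolar consonant /d/, so it assimilates in place to [n]. /zazvuntamdugvu/ → zazvuntandugvu.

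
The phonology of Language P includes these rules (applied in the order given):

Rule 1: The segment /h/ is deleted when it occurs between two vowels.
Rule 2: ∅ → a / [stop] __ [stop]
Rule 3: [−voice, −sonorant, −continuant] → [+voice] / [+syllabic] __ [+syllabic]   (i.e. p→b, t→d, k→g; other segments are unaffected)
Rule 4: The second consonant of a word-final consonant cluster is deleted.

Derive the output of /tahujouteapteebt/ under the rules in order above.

Rule 1 (intervocalic h-deletion): /h/ occurs between vowels /a/ and /u/, so it deletes. /tahujouteapteebt/ → taujouteapteebt.
Rule 2 (stop-cluster a-epenthesis): /p/ and /t/ form a stop–stop cluster, so [a] is inserted between them. /b/ and /t/ form a stop–stop cluster, so [a] is inserted between them. /taujouteapteebt/ → taujouteapateebat.
Rule 3 (intervocalic voicing): /t/ is a voiceless stop between vowels /u/ and /e/, so it voices to [d]. /p/ is a voiceless stop between vowels /a/ and /a/, so it voices to [b]. /t/ is a voiceless stop between vowels /a/ and /e/, so it voices to [d]. /taujouteapateebat/ → taujoudeabadeebat.
Rule 4 (final cluster simplification): no segment meets the environment; /taujoudeabadeebat/ is unchanged.

taujoudeabadeebat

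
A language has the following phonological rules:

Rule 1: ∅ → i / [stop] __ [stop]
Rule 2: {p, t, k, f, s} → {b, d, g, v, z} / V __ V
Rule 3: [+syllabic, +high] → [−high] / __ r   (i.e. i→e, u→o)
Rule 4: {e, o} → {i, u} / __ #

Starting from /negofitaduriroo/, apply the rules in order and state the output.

negovidadorerou

Rule 1 (stop-cluster i-epenthesis): no segment meets the environment; /negofitaduriroo/ is unchanged.
Rule 2 (intervocalic voicing): /f/ is a voiceless obstruent between vowels /o/ and /i/, so it voices to [v]. /t/ is a voiceless obstruent between vowels /i/ and /a/, so it voices to [d]. /negofitaduriroo/ → negovidaduriroo.
Rule 3 (pre-rhotic lowering): /u/ is a high vowel immediately before /r/, so it lowers to [o]. /i/ is a high vowel immediately before /r/, so it lowers to [e]. /negovidaduriroo/ → negovidadoreroo.
Rule 4 (final vowel raising): /o/ is a mid vowel in word-final position, so it raises to [u]. /negovidadoreroo/ → negovidadorerou.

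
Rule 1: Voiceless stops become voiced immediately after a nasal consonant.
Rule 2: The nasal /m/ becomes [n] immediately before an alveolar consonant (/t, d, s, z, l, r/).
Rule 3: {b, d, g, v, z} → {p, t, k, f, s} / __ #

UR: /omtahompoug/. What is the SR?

ondahombouk

Rule 1 (post-nasal voicing): /t/ is a voiceless stop immediately after the nasal /m/, so it voices to [d]. /p/ is a voiceless stop immediately after the nasal /m/, so it voices to [b]. /omtahompoug/ → omdahomboug.
Rule 2 (nasal place assimilation): /m/ precedes the alveolar consonant /d/, so it assimilates in place to [n]. /omdahomboug/ → ondahomboug.
Rule 3 (final devoicing): /g/ is a voiced obstruent in word-final position, so it devoices to [k]. /ondahomboug/ → ondahombouk.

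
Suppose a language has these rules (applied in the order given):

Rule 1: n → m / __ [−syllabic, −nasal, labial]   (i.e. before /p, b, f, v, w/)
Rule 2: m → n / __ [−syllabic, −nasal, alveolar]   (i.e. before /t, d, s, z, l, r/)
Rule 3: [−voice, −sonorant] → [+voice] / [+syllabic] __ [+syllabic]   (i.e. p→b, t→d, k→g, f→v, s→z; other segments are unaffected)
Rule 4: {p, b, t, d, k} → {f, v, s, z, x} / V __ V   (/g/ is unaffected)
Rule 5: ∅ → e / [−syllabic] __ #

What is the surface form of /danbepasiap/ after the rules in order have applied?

Rule 1 (nasal place assimilation): /n/ precedes the labial consonant /b/, so it assimilates in place to [m]. /danbepasiap/ → dambepasiap.
Rule 2 (nasal place assimilation): no segment meets the environment; /dambepasiap/ is unchanged.
Rule 3 (intervocalic voicing): /p/ is a voiceless obstruent between vowels /e/ and /a/, so it voices to [b]. /s/ is a voiceless obstruent between vowels /a/ and /i/, so it voices to [z]. /dambepasiap/ → dambebaziap.
Rule 4 (intervocalic spirantization): /b/ is a stop between vowels /e/ and /a/, so it spirantizes to the fricative [v]. /dambebaziap/ → dambevaziap.
Rule 5 (final e-epenthesis): the form ends in the consonant /p/, so [e] is inserted word-finally. /dambevaziap/ → dambevaziape.

dambevaziape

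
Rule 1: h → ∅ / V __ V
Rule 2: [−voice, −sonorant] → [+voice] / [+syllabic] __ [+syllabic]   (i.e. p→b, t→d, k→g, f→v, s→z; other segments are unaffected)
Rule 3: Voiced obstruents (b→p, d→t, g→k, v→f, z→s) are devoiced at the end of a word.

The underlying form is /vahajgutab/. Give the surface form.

vaajgudap

Rule 1 (intervocalic h-deletion): /h/ occurs between vowels /a/ and /a/, so it deletes. /vahajgutab/ → vaajgutab.
Rule 2 (intervocalic voicing): /t/ is a voiceless obstruent between vowels /u/ and /a/, so it voices to [d]. /vaajgutab/ → vaajgudab.
Rule 3 (final devoicing): /b/ is a voiced obstruent in word-final position, so it devoices to [p]. /vaajgudab/ → vaajgudap.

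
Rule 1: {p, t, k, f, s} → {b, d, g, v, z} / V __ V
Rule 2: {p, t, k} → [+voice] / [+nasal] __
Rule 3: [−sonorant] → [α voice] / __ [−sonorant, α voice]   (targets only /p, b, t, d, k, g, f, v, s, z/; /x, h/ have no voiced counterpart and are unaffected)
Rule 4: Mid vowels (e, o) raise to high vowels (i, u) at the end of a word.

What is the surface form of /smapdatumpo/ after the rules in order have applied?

Rule 1 (intervocalic voicing): /t/ is a voiceless obstruent between vowels /a/ and /u/, so it voices to [d]. /smapdatumpo/ → smapdadumpo.
Rule 2 (post-nasal voicing): /p/ is a voiceless stop immediately after the nasal /m/, so it voices to [b]. /smapdadumpo/ → smapdadumbo.
Rule 3 (regressive voicing assimilation): /p/ precedes the voiced obstruent /d/, so it voices to [b] by assimilation. /smapdadumbo/ → smabdadumbo.
Rule 4 (final vowel raising): /o/ is a mid vowel in word-final position, so it raises to [u]. /smabdadumbo/ → smabdadumbu.

smabdadumbu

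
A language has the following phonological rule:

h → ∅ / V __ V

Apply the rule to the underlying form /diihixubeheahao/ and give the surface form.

/h/ occurs between vowels /i/ and /i/, so it deletes.
/h/ occurs between vowels /e/ and /e/, so it deletes.
/h/ occurs between vowels /a/ and /a/, so it deletes.
Surface form: [diiixubeeaao].

diiixubeeaao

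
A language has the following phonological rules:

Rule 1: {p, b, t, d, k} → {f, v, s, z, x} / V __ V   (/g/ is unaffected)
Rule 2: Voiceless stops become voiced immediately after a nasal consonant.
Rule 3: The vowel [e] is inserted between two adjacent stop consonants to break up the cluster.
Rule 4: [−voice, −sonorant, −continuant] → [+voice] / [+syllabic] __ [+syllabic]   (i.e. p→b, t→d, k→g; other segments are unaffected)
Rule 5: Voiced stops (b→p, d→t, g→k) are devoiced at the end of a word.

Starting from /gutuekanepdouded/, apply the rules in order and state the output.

Rule 1 (intervocalic spirantization): /t/ is a stop between vowels /u/ and /u/, so it spirantizes to the fricative [s]. /k/ is a stop between vowels /e/ and /a/, so it spirantizes to the fricative [x]. /d/ is a stop between vowels /u/ and /e/, so it spirantizes to the fricative [z]. /gutuekanepdouded/ → gusuexanepdouzed.
Rule 2 (post-nasal voicing): no segment meets the environment; /gusuexanepdouzed/ is unchanged.
Rule 3 (stop-cluster e-epenthesis): /p/ and /d/ form a stop–stop cluster, so [e] is inserted between them. /gusuexanepdouzed/ → gusuexanepedouzed.
Rule 4 (intervocalic voicing): /p/ is a voiceless stop between vowels /e/ and /e/, so it voices to [b]. /gusuexanepedouzed/ → gusuexanebedouzed.
Rule 5 (final devoicing): /d/ is a voiced stop in word-final position, so it devoices to [t]. /gusuexanebedouzed/ → gusuexanebedouzet.

gusuexanebedouzet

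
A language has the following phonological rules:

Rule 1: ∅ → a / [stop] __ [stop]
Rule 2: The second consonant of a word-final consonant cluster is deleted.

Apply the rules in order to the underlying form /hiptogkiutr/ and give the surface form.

hipatogakiut

Rule 1 (stop-cluster a-epenthesis): /p/ and /t/ form a stop–stop cluster, so [a] is inserted between them. /g/ and /k/ form a stop–stop cluster, so [a] is inserted between them. /hiptogkiutr/ → hipatogakiutr.
Rule 2 (final cluster simplification): /r/ is the second consonant of a word-final cluster /tr/, so it deletes. /hipatogakiutr/ → hipatogakiut.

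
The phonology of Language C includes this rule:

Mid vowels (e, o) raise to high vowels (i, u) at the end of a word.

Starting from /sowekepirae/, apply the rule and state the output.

sowekepirai

Scanning /sowekepirae/: /o/ at position 2 is not in the conditioning environment; /e/ at position 4 is not in the conditioning environment; /e/ at position 6 is not in the conditioning environment; /e/ is a mid vowel in word-final position, so it raises to [i].
Result: [sowekepirai].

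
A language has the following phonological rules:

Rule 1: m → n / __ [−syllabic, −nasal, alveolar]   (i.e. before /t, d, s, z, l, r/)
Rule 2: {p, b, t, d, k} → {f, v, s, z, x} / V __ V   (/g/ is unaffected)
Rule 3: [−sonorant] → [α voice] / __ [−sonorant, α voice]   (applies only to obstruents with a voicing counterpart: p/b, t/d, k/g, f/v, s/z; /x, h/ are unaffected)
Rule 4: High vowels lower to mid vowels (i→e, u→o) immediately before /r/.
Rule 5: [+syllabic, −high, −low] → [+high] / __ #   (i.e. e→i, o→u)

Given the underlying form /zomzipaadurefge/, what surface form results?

zonzifaazorevgi

Rule 1 (nasal place assimilation): /m/ precedes the alveolar consonant /z/, so it assimilates in place to [n]. /zomzipaadurefge/ → zonzipaadurefge.
Rule 2 (intervocalic spirantization): /p/ is a stop between vowels /i/ and /a/, so it spirantizes to the fricative [f]. /d/ is a stop between vowels /a/ and /u/, so it spirantizes to the fricative [z]. /zonzipaadurefge/ → zonzifaazurefge.
Rule 3 (regressive voicing assimilation): /f/ precedes the voiced obstruent /g/, so it voices to [v] by assimilation. /zonzifaazurefge/ → zonzifaazurevge.
Rule 4 (pre-rhotic lowering): /u/ is a high vowel immediately before /r/, so it lowers to [o]. /zonzifaazurevge/ → zonzifaazorevge.
Rule 5 (final vowel raising): /e/ is a mid vowel in word-final position, so it raises to [i]. /zonzifaazorevge/ → zonzifaazorevgi.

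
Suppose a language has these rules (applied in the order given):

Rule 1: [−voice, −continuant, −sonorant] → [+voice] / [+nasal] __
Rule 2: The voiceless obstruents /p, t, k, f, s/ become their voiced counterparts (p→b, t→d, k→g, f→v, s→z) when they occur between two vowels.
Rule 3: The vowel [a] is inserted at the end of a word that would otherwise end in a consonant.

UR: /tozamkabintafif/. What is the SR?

tozamgabindavifa

Rule 1 (post-nasal voicing): /k/ is a voiceless stop immediately after the nasal /m/, so it voices to [g]. /t/ is a voiceless stop immediately after the nasal /n/, so it voices to [d]. /tozamkabintafif/ → tozamgabindafif.
Rule 2 (intervocalic voicing): /f/ is a voiceless obstruent between vowels /a/ and /i/, so it voices to [v]. /tozamgabindafif/ → tozamgabindavif.
Rule 3 (final a-epenthesis): the form ends in the consonant /f/, so [a] is inserted word-finally. /tozamgabindavif/ → tozamgabindavifa.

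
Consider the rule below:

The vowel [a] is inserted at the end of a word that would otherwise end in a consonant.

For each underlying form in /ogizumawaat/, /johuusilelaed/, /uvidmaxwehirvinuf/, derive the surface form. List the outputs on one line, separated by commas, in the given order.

ogizumawaata, johuusilelaeda, uvidmaxwehirvinufa

/ogizumawaat/: the form ends in the consonant /t/, so [a] is inserted word-finally. → [ogizumawaata].
/johuusilelaed/: the form ends in the consonant /d/, so [a] is inserted word-finally. → [johuusilelaeda].
/uvidmaxwehirvinuf/: the form ends in the consonant /f/, so [a] is inserted word-finally. → [uvidmaxwehirvinufa].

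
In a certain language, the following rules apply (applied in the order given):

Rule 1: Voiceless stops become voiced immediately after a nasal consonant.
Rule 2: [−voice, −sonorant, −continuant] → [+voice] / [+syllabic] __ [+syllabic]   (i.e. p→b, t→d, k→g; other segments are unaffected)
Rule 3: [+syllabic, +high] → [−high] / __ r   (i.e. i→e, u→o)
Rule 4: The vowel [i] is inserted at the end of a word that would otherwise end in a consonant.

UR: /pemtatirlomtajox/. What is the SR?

Rule 1 (post-nasal voicing): /t/ is a voiceless stop immediately after the nasal /m/, so it voices to [d]. /t/ is a voiceless stop immediately after the nasal /m/, so it voices to [d]. /pemtatirlomtajox/ → pemdatirlomdajox.
Rule 2 (intervocalic voicing): /t/ is a voiceless stop between vowels /a/ and /i/, so it voices to [d]. /pemdatirlomdajox/ → pemdadirlomdajox.
Rule 3 (pre-rhotic lowering): /i/ is a high vowel immediately before /r/, so it lowers to [e]. /pemdadirlomdajox/ → pemdaderlomdajox.
Rule 4 (final i-epenthesis): the form ends in the consonant /x/, so [i] is inserted word-finally. /pemdaderlomdajox/ → pemdaderlomdajoxi.

pemdaderlomdajoxi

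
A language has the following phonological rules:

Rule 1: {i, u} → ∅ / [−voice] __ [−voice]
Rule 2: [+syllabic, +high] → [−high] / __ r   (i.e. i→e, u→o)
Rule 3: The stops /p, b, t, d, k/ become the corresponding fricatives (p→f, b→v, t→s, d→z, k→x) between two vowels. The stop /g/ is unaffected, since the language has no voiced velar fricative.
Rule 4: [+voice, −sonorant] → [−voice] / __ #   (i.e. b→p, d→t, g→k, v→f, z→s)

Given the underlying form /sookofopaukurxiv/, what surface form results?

sooxofofauxorxif

Rule 1 (high vowel syncope): no segment meets the environment; /sookofopaukurxiv/ is unchanged.
Rule 2 (pre-rhotic lowering): /u/ is a high vowel immediately before /r/, so it lowers to [o]. /sookofopaukurxiv/ → sookofopaukorxiv.
Rule 3 (intervocalic spirantization): /k/ is a stop between vowels /o/ and /o/, so it spirantizes to the fricative [x]. /p/ is a stop between vowels /o/ and /a/, so it spirantizes to the fricative [f]. /k/ is a stop between vowels /u/ and /o/, so it spirantizes to the fricative [x]. /sookofopaukorxiv/ → sooxofofauxorxiv.
Rule 4 (final devoicing): /v/ is a voiced obstruent in word-final position, so it devoices to [f]. /sooxofofauxorxiv/ → sooxofofauxorxif.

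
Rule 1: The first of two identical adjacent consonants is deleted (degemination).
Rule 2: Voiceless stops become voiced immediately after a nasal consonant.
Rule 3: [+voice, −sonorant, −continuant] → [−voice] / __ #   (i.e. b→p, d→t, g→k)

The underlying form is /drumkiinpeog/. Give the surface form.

drumgiinbeok

Rule 1 (degemination): no segment meets the environment; /drumkiinpeog/ is unchanged.
Rule 2 (post-nasal voicing): /k/ is a voiceless stop immediately after the nasal /m/, so it voices to [g]. /p/ is a voiceless stop immediately after the nasal /n/, so it voices to [b]. /drumkiinpeog/ → drumgiinbeog.
Rule 3 (final devoicing): /g/ is a voiced stop in word-final position, so it devoices to [k]. /drumgiinbeog/ → drumgiinbeok.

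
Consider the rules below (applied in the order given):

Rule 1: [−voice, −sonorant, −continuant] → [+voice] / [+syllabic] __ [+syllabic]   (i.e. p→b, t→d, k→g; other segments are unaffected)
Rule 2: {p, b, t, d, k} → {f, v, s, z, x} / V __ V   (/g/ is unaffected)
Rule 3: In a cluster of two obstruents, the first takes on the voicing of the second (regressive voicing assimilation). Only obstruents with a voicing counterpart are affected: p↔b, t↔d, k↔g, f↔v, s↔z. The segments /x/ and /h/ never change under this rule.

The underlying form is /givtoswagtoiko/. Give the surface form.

giftoswaktoigo

Rule 1 (intervocalic voicing): /k/ is a voiceless stop between vowels /i/ and /o/, so it voices to [g]. /givtoswagtoiko/ → givtoswagtoigo.
Rule 2 (intervocalic spirantization): no segment meets the environment; /givtoswagtoigo/ is unchanged.
Rule 3 (regressive voicing assimilation): /v/ precedes the voiceless obstruent /t/, so it devoices to [f] by assimilation. /g/ precedes the voiceless obstruent /t/, so it devoices to [k] by assimilation. /givtoswagtoigo/ → giftoswaktoigo.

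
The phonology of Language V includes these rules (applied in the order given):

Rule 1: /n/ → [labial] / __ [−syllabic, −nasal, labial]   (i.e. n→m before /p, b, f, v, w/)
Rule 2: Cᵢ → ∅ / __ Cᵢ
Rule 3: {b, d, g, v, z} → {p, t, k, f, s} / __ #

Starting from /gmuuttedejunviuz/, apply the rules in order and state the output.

Rule 1 (nasal place assimilation): /n/ precedes the labial consonant /v/, so it assimilates in place to [m]. /gmuuttedejunviuz/ → gmuuttedejumviuz.
Rule 2 (degemination): /tt/ is a geminate; the first /t/ deletes. /gmuuttedejumviuz/ → gmuutedejumviuz.
Rule 3 (final devoicing): /z/ is a voiced obstruent in word-final position, so it devoices to [s]. /gmuutedejumviuz/ → gmuutedejumvius.

gmuutedejumvius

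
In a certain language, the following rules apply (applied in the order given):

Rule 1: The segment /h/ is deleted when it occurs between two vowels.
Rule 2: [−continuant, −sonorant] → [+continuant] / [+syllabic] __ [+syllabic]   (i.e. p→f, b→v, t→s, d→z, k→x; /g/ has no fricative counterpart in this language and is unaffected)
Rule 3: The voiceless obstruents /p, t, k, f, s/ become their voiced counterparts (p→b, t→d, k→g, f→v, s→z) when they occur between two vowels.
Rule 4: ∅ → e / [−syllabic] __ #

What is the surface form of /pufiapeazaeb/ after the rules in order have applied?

Rule 1 (intervocalic h-deletion): no segment meets the environment; /pufiapeazaeb/ is unchanged.
Rule 2 (intervocalic spirantization): /p/ is a stop between vowels /a/ and /e/, so it spirantizes to the fricative [f]. /pufiapeazaeb/ → pufiafeazaeb.
Rule 3 (intervocalic voicing): /f/ is a voiceless obstruent between vowels /u/ and /i/, so it voices to [v]. /f/ is a voiceless obstruent between vowels /a/ and /e/, so it voices to [v]. /pufiafeazaeb/ → puviaveazaeb.
Rule 4 (final e-epenthesis): the form ends in the consonant /b/, so [e] is inserted word-finally. /puviaveazaeb/ → puviaveazaebe.

puviaveazaebe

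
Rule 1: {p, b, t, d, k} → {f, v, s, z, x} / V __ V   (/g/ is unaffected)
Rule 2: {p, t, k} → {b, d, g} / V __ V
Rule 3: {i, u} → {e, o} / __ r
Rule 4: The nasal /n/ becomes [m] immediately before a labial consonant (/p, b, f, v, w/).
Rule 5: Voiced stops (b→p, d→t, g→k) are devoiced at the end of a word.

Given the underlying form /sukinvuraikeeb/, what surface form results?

Rule 1 (intervocalic spirantization): /k/ is a stop between vowels /u/ and /i/, so it spirantizes to the fricative [x]. /k/ is a stop between vowels /i/ and /e/, so it spirantizes to the fricative [x]. /sukinvuraikeeb/ → suxinvuraixeeb.
Rule 2 (intervocalic voicing): no segment meets the environment; /suxinvuraixeeb/ is unchanged.
Rule 3 (pre-rhotic lowering): /u/ is a high vowel immediately before /r/, so it lowers to [o]. /suxinvuraixeeb/ → suxinvoraixeeb.
Rule 4 (nasal place assimilation): /n/ precedes the labial consonant /v/, so it assimilates in place to [m]. /suxinvoraixeeb/ → suximvoraixeeb.
Rule 5 (final devoicing): /b/ is a voiced stop in word-final position, so it devoices to [p]. /suximvoraixeeb/ → suximvoraixeep.

suximvoraixeep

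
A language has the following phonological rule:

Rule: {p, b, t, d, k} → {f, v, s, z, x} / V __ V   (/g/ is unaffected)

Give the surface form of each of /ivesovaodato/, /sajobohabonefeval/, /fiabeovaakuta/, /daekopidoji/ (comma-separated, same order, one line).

ivesovaozaso, sajovohavonefeval, fiaveovaaxusa, daexofizoji

/ivesovaodato/: /d/ is a stop between vowels /o/ and /a/, so it spirantizes to the fricative [z]. /t/ is a stop between vowels /a/ and /o/, so it spirantizes to the fricative [s]. → [ivesovaozaso].
/sajobohabonefeval/: /b/ is a stop between vowels /o/ and /o/, so it spirantizes to the fricative [v]. /b/ is a stop between vowels /a/ and /o/, so it spirantizes to the fricative [v]. → [sajovohavonefeval].
/fiabeovaakuta/: /b/ is a stop between vowels /a/ and /e/, so it spirantizes to the fricative [v]. /k/ is a stop between vowels /a/ and /u/, so it spirantizes to the fricative [x]. /t/ is a stop between vowels /u/ and /a/, so it spirantizes to the fricative [s]. → [fiaveovaaxusa].
/daekopidoji/: /k/ is a stop between vowels /e/ and /o/, so it spirantizes to the fricative [x]. /p/ is a stop between vowels /o/ and /i/, so it spirantizes to the fricative [f]. /d/ is a stop between vowels /i/ and /o/, so it spirantizes to the fricative [z]. → [daexofizoji].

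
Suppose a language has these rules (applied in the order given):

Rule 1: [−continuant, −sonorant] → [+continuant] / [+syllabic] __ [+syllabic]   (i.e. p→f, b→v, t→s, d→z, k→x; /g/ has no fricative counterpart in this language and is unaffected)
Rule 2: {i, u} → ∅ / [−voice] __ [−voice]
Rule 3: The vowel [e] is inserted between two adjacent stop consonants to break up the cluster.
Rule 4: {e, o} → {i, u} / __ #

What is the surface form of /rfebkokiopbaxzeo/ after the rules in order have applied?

rfebekoxiopebaxzeu

Rule 1 (intervocalic spirantization): /k/ is a stop between vowels /o/ and /i/, so it spirantizes to the fricative [x]. /rfebkokiopbaxzeo/ → rfebkoxiopbaxzeo.
Rule 2 (high vowel syncope): no segment meets the environment; /rfebkoxiopbaxzeo/ is unchanged.
Rule 3 (stop-cluster e-epenthesis): /b/ and /k/ form a stop–stop cluster, so [e] is inserted between them. /p/ and /b/ form a stop–stop cluster, so [e] is inserted between them. /rfebkoxiopbaxzeo/ → rfebekoxiopebaxzeo.
Rule 4 (final vowel raising): /o/ is a mid vowel in word-final position, so it raises to [u]. /rfebekoxiopebaxzeo/ → rfebekoxiopebaxzeu.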